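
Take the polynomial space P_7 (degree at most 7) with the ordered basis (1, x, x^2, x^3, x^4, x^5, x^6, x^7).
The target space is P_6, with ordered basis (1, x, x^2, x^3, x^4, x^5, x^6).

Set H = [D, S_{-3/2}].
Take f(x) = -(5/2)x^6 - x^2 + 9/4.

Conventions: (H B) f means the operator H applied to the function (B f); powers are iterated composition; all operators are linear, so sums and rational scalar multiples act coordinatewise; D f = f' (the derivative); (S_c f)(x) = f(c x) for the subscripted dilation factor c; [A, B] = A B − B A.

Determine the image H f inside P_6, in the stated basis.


g(x) = -(18225/64)x^5 - (15/2)x

S_{-3/2} f = -(3645/128)x^6 - (9/4)x^2 + 9/4
D S_{-3/2} f = -(10935/64)x^5 - (9/2)x
D f = -15x^5 - 2x
S_{-3/2} D f = (3645/32)x^5 + 3x
[D, S_{-3/2}] f = -(18225/64)x^5 - (15/2)x


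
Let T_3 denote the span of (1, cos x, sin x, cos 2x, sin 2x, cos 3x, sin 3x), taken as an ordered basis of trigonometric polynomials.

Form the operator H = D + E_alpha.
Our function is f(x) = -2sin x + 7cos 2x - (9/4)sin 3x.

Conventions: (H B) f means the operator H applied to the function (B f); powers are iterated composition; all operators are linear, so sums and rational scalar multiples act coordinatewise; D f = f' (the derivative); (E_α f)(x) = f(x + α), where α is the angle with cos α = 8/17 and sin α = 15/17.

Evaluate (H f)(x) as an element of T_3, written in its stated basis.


D f = -2cos x - 14sin 2x - (27/4)cos 3x
E_alpha f = -(30/17)cos x - (16/17)sin x - (1127/289)cos 2x - (1680/289)sin 2x + (4455/19652)cos 3x + (10998/4913)sin 3x
(D + E_alpha) f = -(64/17)cos x - (16/17)sin x - (1127/289)cos 2x - (5726/289)sin 2x - (32049/4913)cos 3x + (10998/4913)sin 3x

the image equals g(x) = -(64/17)cos x - (16/17)sin x - (1127/289)cos 2x - (5726/289)sin 2x - (32049/4913)cos 3x + (10998/4913)sin 3x


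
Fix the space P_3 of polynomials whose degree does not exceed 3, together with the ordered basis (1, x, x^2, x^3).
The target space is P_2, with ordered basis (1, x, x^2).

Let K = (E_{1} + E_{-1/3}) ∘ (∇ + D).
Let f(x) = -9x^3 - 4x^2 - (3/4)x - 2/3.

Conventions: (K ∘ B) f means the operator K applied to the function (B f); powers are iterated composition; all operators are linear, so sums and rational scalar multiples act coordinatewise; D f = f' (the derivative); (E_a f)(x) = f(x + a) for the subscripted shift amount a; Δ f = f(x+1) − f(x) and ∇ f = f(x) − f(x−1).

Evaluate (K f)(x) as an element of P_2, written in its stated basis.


the result is g(x) = -108x^2 - 50x - 197/3

∇ f = -27x^2 + 19x - 23/4
D f = -27x^2 - 8x - 3/4
(∇ + D) f = -54x^2 + 11x - 13/2
E_{1} (∇ + D) f = -54x^2 - 97x - 99/2
E_{-1/3} (∇ + D) f = -54x^2 + 47x - 97/6
(E_{1} + E_{-1/3}) (∇ + D) f = -108x^2 - 50x - 197/3


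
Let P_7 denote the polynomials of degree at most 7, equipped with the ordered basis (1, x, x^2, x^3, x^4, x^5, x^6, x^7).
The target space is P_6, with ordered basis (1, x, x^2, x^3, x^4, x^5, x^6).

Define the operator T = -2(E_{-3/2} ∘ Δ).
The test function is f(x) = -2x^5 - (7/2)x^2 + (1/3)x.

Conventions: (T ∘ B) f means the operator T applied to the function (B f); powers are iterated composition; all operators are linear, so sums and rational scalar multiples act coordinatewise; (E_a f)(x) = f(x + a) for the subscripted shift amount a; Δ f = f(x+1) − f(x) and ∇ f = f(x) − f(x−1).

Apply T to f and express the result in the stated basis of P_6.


g(x) = 20x^4 - 80x^3 + 130x^2 - 86x + 187/12

Δ f = -10x^4 - 20x^3 - 20x^2 - 17x - 31/6
E_{-3/2} Δ f = -10x^4 + 40x^3 - 65x^2 + 43x - 187/24
(-2(E_{-3/2} ∘ Δ)) f = 20x^4 - 80x^3 + 130x^2 - 86x + 187/12


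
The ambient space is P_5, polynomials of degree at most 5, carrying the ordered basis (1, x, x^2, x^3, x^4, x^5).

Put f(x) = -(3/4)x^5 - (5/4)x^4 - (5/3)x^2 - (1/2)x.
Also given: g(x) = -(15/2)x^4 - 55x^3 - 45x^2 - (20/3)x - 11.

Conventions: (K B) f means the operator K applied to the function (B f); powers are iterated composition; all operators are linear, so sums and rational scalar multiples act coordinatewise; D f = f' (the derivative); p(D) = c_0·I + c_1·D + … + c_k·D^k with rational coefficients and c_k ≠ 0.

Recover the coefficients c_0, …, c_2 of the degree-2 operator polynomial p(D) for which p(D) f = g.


p(D) = 2·D + 3·D^2, i.e. c_0 = 0, c_1 = 2, c_2 = 3

D^0 f = -(3/4)x^5 - (5/4)x^4 - (5/3)x^2 - (1/2)x
D^1 f = -(15/4)x^4 - 5x^3 - (10/3)x - 1/2
D^2 f = -15x^3 - 15x^2 - 10/3
matching coefficients of g against c_0 f + c_1 Df + … from the top degree down determines the c_i
solution: c_0 = 0, c_1 = 2, c_2 = 3


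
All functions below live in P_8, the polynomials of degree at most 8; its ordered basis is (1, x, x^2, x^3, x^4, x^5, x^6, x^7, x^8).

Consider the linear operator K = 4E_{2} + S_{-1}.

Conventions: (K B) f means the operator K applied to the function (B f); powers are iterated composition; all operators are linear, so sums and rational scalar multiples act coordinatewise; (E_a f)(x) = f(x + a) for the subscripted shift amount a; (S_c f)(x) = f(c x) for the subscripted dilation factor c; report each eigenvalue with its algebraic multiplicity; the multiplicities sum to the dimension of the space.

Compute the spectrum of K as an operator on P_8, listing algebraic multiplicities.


λ = 3 (multiplicity 4), λ = 5 (multiplicity 5)

image of 1: 5
image of x: 3x + 8
image of x^2: 5x^2 + 16x + 16
image of x^3: 3x^3 + 24x^2 + 48x + 32
image of x^4: 5x^4 + 32x^3 + 96x^2 + 128x + 64
image of x^5: 3x^5 + 40x^4 + 160x^3 + 320x^2 + 320x + 128
image of x^6: 5x^6 + 48x^5 + 240x^4 + 640x^3 + 960x^2 + 768x + 256
image of x^7: 3x^7 + 56x^6 + 336x^5 + 1120x^4 + 2240x^3 + 2688x^2 + 1792x + 512
image of x^8: 5x^8 + 64x^7 + 448x^6 + 1792x^5 + 4480x^4 + 7168x^3 + 7168x^2 + 4096x + 1024
the matrix is upper triangular; its diagonal is (5, 3, 5, 3, 5, 3, 5, 3, 5)
for a triangular matrix the eigenvalues are the diagonal entries, with algebraic multiplicity their repetition count


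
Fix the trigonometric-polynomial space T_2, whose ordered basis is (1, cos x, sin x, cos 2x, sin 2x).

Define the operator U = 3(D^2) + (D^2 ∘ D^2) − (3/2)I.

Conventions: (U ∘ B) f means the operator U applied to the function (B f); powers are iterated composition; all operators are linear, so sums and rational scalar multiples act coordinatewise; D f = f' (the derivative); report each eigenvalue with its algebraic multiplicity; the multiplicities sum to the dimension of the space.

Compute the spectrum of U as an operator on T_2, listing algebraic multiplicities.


image of 1: -3/2
image of cos x: -(7/2)cos x
image of sin x: -(7/2)sin x
image of cos 2x: (5/2)cos 2x
image of sin 2x: (5/2)sin 2x
the matrix is diagonal; its diagonal is (-3/2, -7/2, -7/2, 5/2, 5/2)
for a triangular matrix the eigenvalues are the diagonal entries, with algebraic multiplicity their repetition count

λ = -7/2 (multiplicity 2), λ = -3/2 (multiplicity 1), λ = 5/2 (multiplicity 2)


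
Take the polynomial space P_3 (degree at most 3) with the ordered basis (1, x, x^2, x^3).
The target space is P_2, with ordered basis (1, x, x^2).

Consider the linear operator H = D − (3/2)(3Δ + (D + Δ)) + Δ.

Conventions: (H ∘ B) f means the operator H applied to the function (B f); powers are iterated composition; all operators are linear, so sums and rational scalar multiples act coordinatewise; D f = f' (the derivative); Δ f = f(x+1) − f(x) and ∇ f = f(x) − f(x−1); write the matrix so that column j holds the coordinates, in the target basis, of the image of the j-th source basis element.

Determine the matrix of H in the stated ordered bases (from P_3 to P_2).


image of 1: 0
image of x: -11/2
image of x^2: -11x - 5
image of x^3: -(33/2)x^2 - 15x - 5
each image's coordinates form column j of the matrix

the matrix is [[0, -11/2, -5, -5]; [0, 0, -11, -15]; [0, 0, 0, -33/2]] (rows listed top to bottom)


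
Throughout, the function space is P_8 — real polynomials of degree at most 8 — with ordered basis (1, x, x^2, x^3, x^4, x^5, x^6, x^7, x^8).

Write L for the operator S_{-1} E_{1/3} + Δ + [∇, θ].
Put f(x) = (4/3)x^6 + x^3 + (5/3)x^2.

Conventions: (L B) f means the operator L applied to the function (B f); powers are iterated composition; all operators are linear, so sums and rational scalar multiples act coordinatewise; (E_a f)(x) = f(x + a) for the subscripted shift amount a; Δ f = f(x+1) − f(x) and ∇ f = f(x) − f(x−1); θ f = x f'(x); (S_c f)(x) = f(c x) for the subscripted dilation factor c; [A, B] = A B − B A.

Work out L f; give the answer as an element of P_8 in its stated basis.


the image equals g(x) = (4/3)x^6 + (40/3)x^5 - (160/9)x^4 + (8479/81)x^3 - (4138/81)x^2 + (12196/243)x - 8987/2187

E_{1/3} f = (4/3)x^6 + (8/3)x^5 + (20/9)x^4 + (161/81)x^3 + (236/81)x^2 + (359/243)x + 490/2187
S_{-1} E_{1/3} f = (4/3)x^6 - (8/3)x^5 + (20/9)x^4 - (161/81)x^3 + (236/81)x^2 - (359/243)x + 490/2187
Δ f = 8x^5 + 20x^4 + (80/3)x^3 + 23x^2 + (43/3)x + 4
θ f = 8x^6 + 3x^3 + (10/3)x^2
∇ θ f = 48x^5 - 120x^4 + 160x^3 - 111x^2 + (137/3)x - 25/3
∇ f = 8x^5 - 20x^4 + (80/3)x^3 - 17x^2 + (25/3)x - 2
θ ∇ f = 40x^5 - 80x^4 + 80x^3 - 34x^2 + (25/3)x
[∇, θ] f = 8x^5 - 40x^4 + 80x^3 - 77x^2 + (112/3)x - 25/3
(S_{-1} E_{1/3} + Δ + [∇, θ]) f = (4/3)x^6 + (40/3)x^5 - (160/9)x^4 + (8479/81)x^3 - (4138/81)x^2 + (12196/243)x - 8987/2187


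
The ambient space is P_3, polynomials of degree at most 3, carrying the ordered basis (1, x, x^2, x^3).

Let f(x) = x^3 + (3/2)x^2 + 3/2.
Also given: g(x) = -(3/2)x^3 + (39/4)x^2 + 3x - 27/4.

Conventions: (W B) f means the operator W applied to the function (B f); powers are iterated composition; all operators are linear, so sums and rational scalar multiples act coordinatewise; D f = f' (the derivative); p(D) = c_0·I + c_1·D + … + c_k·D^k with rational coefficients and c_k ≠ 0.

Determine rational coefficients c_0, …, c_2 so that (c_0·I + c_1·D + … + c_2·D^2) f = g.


D^0 f = x^3 + (3/2)x^2 + 3/2
D^1 f = 3x^2 + 3x
D^2 f = 6x + 3
matching coefficients of g against c_0 f + c_1 Df + … from the top degree down determines the c_i
solution: c_0 = -3/2, c_1 = 4, c_2 = -3/2

p(D) = -(3/2)·I + 4·D − (3/2)·D^2, i.e. c_0 = -3/2, c_1 = 4, c_2 = -3/2


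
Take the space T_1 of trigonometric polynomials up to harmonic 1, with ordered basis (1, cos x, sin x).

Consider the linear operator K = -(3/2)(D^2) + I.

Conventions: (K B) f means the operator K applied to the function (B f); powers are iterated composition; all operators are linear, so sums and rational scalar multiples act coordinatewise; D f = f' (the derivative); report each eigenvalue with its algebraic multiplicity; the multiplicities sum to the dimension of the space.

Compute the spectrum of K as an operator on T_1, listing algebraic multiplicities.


λ = 1 (multiplicity 1), λ = 5/2 (multiplicity 2)

image of 1: 1
image of cos x: (5/2)cos x
image of sin x: (5/2)sin x
the matrix is diagonal; its diagonal is (1, 5/2, 5/2)
for a triangular matrix the eigenvalues are the diagonal entries, with algebraic multiplicity their repetition count


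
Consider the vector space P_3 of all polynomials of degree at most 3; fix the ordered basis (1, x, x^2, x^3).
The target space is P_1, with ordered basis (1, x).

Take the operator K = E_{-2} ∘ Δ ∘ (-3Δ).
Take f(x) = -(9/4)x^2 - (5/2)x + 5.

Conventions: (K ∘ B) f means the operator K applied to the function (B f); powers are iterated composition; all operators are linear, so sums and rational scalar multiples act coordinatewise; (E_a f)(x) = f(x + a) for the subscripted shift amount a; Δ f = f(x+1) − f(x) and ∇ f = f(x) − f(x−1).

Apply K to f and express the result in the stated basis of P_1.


Δ f = -(9/2)x - 19/4
(-3Δ) f = (27/2)x + 57/4
Δ (-3Δ) f = 27/2
E_{-2} Δ (-3Δ) f = 27/2

the image equals g(x) = 27/2


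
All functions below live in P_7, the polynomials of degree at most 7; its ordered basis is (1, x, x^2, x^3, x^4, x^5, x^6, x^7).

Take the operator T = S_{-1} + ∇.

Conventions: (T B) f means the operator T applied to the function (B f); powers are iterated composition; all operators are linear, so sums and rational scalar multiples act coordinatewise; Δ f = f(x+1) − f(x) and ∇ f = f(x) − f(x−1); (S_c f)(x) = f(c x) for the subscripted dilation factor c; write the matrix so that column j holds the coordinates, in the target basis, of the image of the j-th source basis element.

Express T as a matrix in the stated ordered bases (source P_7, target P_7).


image of 1: 1
image of x: -x + 1
image of x^2: x^2 + 2x - 1
image of x^3: -x^3 + 3x^2 - 3x + 1
image of x^4: x^4 + 4x^3 - 6x^2 + 4x - 1
image of x^5: -x^5 + 5x^4 - 10x^3 + 10x^2 - 5x + 1
image of x^6: x^6 + 6x^5 - 15x^4 + 20x^3 - 15x^2 + 6x - 1
image of x^7: -x^7 + 7x^6 - 21x^5 + 35x^4 - 35x^3 + 21x^2 - 7x + 1
each image's coordinates form column j of the matrix

the matrix is [[1, 1, -1, 1, -1, 1, -1, 1]; [0, -1, 2, -3, 4, -5, 6, -7]; [0, 0, 1, 3, -6, 10, -15, 21]; [0, 0, 0, -1, 4, -10, 20, -35]; [0, 0, 0, 0, 1, 5, -15, 35]; [0, 0, 0, 0, 0, -1, 6, -21]; [0, 0, 0, 0, 0, 0, 1, 7]; [0, 0, 0, 0, 0, 0, 0, -1]] (rows listed top to bottom)


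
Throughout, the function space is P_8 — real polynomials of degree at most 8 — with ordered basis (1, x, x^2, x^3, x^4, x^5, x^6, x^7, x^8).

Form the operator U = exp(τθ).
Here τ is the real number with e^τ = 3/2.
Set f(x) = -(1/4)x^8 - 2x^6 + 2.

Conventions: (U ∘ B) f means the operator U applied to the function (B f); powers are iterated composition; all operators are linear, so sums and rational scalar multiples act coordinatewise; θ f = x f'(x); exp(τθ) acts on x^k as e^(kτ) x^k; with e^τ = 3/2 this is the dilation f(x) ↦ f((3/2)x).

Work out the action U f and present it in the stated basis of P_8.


exp(τθ) x^k = e^(kτ) x^k; with e^τ = 3/2 this sends x^k to (3/2)^k x^k
x^6 ↦ 729/64 x^6
x^8 ↦ 6561/256 x^8
applying this coordinatewise to f: exp(τθ) f = -(6561/1024)x^8 - (729/32)x^6 + 2

the image equals g(x) = -(6561/1024)x^8 - (729/32)x^6 + 2


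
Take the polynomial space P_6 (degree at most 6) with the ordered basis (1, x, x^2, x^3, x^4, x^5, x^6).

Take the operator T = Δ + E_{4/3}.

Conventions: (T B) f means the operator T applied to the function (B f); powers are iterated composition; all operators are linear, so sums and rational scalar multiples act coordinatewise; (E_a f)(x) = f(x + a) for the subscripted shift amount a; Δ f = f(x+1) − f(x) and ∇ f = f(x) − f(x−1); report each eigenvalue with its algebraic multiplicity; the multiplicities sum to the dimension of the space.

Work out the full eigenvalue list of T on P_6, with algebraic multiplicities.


image of 1: 1
image of x: x + 7/3
image of x^2: x^2 + (14/3)x + 25/9
image of x^3: x^3 + 7x^2 + (25/3)x + 91/27
image of x^4: x^4 + (28/3)x^3 + (50/3)x^2 + (364/27)x + 337/81
image of x^5: x^5 + (35/3)x^4 + (250/9)x^3 + (910/27)x^2 + (1685/81)x + 1267/243
image of x^6: x^6 + 14x^5 + (125/3)x^4 + (1820/27)x^3 + (1685/27)x^2 + (2534/81)x + 4825/729
the matrix is upper triangular; its diagonal is (1, 1, 1, 1, 1, 1, 1)
for a triangular matrix the eigenvalues are the diagonal entries, with algebraic multiplicity their repetition count

λ = 1 (multiplicity 7)


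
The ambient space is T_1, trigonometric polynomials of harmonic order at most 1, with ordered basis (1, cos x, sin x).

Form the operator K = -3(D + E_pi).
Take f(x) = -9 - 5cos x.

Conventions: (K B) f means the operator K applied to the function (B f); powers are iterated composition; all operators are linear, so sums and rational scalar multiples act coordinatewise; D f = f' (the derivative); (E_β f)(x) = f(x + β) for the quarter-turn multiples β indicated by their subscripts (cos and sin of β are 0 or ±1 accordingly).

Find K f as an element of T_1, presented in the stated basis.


g(x) = 27 - 15cos x - 15sin x

D f = 5sin x
E_pi f = -9 + 5cos x
(D + E_pi) f = -9 + 5cos x + 5sin x
(-3(D + E_pi)) f = 27 - 15cos x - 15sin x


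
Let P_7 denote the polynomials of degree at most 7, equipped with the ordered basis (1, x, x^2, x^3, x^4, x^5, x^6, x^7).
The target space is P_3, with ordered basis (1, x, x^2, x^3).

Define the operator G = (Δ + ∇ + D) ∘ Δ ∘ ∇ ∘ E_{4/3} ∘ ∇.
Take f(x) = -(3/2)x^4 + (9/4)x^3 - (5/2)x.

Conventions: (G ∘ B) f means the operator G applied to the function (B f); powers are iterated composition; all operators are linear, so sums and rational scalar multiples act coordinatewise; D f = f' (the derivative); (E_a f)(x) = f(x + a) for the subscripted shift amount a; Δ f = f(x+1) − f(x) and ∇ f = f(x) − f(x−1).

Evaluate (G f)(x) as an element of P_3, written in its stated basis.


the result is g(x) = -108

∇ f = -6x^3 + (63/4)x^2 - (51/4)x + 5/4
E_{4/3} ∇ f = -6x^3 - (33/4)x^2 - (11/4)x - 71/36
∇ E_{4/3} ∇ f = -18x^2 + (3/2)x - 1/2
Δ (∇ ∘ E_{4/3} ∘ ∇) f = -36x - 33/2
Δ Δ (∇ ∘ E_{4/3} ∘ ∇) f = -36
∇ Δ (∇ ∘ E_{4/3} ∘ ∇) f = -36
D Δ (∇ ∘ E_{4/3} ∘ ∇) f = -36
(Δ + ∇ + D) Δ (∇ ∘ E_{4/3} ∘ ∇) f = -108


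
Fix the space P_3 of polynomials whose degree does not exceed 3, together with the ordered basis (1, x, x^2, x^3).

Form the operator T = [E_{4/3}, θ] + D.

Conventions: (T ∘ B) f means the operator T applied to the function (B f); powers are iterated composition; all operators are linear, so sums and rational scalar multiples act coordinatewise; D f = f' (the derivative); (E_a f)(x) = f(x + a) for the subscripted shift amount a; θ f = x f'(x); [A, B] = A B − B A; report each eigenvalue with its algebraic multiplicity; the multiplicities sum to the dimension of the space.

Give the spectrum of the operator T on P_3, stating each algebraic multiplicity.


image of 1: 0
image of x: 7/3
image of x^2: (14/3)x + 32/9
image of x^3: 7x^2 + (32/3)x + 64/9
the matrix is upper triangular; its diagonal is (0, 0, 0, 0)
for a triangular matrix the eigenvalues are the diagonal entries, with algebraic multiplicity their repetition count

λ = 0 (multiplicity 4)


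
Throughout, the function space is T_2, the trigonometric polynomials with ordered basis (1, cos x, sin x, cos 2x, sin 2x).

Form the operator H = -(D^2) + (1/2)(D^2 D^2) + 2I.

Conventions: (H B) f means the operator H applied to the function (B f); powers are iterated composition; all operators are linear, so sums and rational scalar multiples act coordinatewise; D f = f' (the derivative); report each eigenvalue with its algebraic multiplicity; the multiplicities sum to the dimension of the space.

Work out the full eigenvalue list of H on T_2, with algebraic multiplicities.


λ = 2 (multiplicity 1), λ = 7/2 (multiplicity 2), λ = 14 (multiplicity 2)

image of 1: 2
image of cos x: (7/2)cos x
image of sin x: (7/2)sin x
image of cos 2x: 14cos 2x
image of sin 2x: 14sin 2x
the matrix is diagonal; its diagonal is (2, 7/2, 7/2, 14, 14)
for a triangular matrix the eigenvalues are the diagonal entries, with algebraic multiplicity their repetition count


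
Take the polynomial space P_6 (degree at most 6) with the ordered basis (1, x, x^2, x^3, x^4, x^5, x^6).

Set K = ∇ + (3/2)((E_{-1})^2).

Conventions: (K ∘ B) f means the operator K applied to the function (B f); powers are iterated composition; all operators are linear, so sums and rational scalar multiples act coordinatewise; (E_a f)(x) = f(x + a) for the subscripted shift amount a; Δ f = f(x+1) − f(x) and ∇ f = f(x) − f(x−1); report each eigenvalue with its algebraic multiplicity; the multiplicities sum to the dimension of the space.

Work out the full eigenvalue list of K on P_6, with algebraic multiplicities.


image of 1: 3/2
image of x: (3/2)x - 2
image of x^2: (3/2)x^2 - 4x + 5
image of x^3: (3/2)x^3 - 6x^2 + 15x - 11
image of x^4: (3/2)x^4 - 8x^3 + 30x^2 - 44x + 23
image of x^5: (3/2)x^5 - 10x^4 + 50x^3 - 110x^2 + 115x - 47
image of x^6: (3/2)x^6 - 12x^5 + 75x^4 - 220x^3 + 345x^2 - 282x + 95
the matrix is upper triangular; its diagonal is (3/2, 3/2, 3/2, 3/2, 3/2, 3/2, 3/2)
for a triangular matrix the eigenvalues are the diagonal entries, with algebraic multiplicity their repetition count

λ = 3/2 (multiplicity 7)


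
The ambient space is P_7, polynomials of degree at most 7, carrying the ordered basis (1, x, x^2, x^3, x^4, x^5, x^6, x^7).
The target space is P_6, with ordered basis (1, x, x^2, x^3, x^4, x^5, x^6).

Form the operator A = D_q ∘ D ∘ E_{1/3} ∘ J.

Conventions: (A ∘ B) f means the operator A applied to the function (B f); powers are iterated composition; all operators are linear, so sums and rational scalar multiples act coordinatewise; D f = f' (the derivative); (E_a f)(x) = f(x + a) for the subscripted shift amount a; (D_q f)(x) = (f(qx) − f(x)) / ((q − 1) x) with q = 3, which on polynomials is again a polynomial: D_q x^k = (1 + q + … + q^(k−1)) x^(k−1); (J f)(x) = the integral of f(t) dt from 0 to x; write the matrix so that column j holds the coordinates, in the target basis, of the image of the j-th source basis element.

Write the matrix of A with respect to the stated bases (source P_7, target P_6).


the matrix is [[0, 1, 2/3, 1/3, 4/27, 5/81, 2/81, 7/729]; [0, 0, 4, 4, 8/3, 40/27, 20/27, 28/81]; [0, 0, 0, 13, 52/3, 130/9, 260/27, 455/81]; [0, 0, 0, 0, 40, 200/3, 200/3, 1400/27]; [0, 0, 0, 0, 0, 121, 242, 847/3]; [0, 0, 0, 0, 0, 0, 364, 2548/3]; [0, 0, 0, 0, 0, 0, 0, 1093]] (rows listed top to bottom)

image of 1: 0
image of x: 1
image of x^2: 4x + 2/3
image of x^3: 13x^2 + 4x + 1/3
image of x^4: 40x^3 + (52/3)x^2 + (8/3)x + 4/27
image of x^5: 121x^4 + (200/3)x^3 + (130/9)x^2 + (40/27)x + 5/81
image of x^6: 364x^5 + 242x^4 + (200/3)x^3 + (260/27)x^2 + (20/27)x + 2/81
image of x^7: 1093x^6 + (2548/3)x^5 + (847/3)x^4 + (1400/27)x^3 + (455/81)x^2 + (28/81)x + 7/729
each image's coordinates form column j of the matrix


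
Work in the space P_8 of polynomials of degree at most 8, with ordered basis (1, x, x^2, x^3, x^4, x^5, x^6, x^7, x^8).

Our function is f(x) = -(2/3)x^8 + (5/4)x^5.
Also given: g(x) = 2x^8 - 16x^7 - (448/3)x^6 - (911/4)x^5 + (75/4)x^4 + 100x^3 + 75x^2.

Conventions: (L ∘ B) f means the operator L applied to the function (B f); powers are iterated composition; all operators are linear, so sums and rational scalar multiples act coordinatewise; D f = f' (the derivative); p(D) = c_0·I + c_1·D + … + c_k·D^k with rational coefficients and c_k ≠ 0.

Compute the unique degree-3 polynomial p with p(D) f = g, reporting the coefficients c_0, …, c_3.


c_0 = -3, c_1 = 3, c_2 = 4, c_3 = 1

D^0 f = -(2/3)x^8 + (5/4)x^5
D^1 f = -(16/3)x^7 + (25/4)x^4
D^2 f = -(112/3)x^6 + 25x^3
D^3 f = -224x^5 + 75x^2
matching coefficients of g against c_0 f + c_1 Df + … from the top degree down determines the c_i
solution: c_0 = -3, c_1 = 3, c_2 = 4, c_3 = 1


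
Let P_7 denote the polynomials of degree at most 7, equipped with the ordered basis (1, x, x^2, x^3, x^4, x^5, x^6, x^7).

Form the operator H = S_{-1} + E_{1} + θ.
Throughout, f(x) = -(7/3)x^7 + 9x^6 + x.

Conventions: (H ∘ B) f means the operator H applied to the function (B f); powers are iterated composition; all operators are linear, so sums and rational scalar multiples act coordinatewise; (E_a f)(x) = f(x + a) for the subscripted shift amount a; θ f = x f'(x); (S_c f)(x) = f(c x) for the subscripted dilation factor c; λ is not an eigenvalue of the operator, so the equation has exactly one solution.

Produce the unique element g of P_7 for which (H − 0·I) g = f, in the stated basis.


the result is g(x) = -(1/3)x^7 + (17/12)x^6 - (3/10)x^5 - (97/72)x^4 - (149/54)x^3 + (23/18)x^2 + (67/9)x - 5831/2160

write g with unknown coordinates in the stated basis and equate coefficients in (H − 0·I) g = f
solving from the highest basis element down gives g = -(1/3)x^7 + (17/12)x^6 - (3/10)x^5 - (97/72)x^4 - (149/54)x^3 + (23/18)x^2 + (67/9)x - 5831/2160
check: H g = -(7/3)x^7 + 9x^6 + x
so H g − 0·g = -(7/3)x^7 + 9x^6 + x = f ✓


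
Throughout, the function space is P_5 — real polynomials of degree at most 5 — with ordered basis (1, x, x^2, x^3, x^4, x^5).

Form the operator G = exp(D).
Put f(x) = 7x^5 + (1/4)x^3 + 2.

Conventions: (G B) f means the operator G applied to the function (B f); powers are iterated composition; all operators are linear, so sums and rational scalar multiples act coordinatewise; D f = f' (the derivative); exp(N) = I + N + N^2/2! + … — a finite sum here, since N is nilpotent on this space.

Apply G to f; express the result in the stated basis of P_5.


g(x) = 7x^5 + 35x^4 + (281/4)x^3 + (283/4)x^2 + (143/4)x + 37/4

order-1 term: 35x^4 + (3/4)x^2
order-2 term: 70x^3 + (3/4)x
order-3 term: 70x^2 + 1/4
order-4 term: 35x
order-5 term: 7
the series for exp(D) f terminates at order 5
exp(D) f = 7x^5 + 35x^4 + (281/4)x^3 + (283/4)x^2 + (143/4)x + 37/4


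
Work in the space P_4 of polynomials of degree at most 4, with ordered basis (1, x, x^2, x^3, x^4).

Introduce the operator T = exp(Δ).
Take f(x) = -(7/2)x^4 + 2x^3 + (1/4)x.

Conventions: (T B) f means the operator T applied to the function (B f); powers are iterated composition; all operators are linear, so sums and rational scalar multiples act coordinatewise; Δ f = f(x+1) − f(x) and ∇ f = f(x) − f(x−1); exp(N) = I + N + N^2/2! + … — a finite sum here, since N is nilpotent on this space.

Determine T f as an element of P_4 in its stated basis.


order-1 term: -14x^3 - 15x^2 - 8x - 5/4
order-2 term: -21x^2 - 36x - 37/2
order-3 term: -14x - 19
order-4 term: -7/2
the series for exp(Δ) f terminates at order 4
exp(Δ) f = -(7/2)x^4 - 12x^3 - 36x^2 - (231/4)x - 169/4

the result is g(x) = -(7/2)x^4 - 12x^3 - 36x^2 - (231/4)x - 169/4


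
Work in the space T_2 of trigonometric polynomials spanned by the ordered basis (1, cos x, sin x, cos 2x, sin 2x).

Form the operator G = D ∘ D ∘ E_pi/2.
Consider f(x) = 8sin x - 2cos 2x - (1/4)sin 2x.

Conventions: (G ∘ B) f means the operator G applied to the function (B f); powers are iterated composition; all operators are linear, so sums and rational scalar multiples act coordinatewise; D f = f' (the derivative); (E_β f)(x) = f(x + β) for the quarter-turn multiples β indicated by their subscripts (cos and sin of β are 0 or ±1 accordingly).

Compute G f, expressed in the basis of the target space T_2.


E_pi/2 f = 8cos x + 2cos 2x + (1/4)sin 2x
D E_pi/2 f = -8sin x + (1/2)cos 2x - 4sin 2x
D D E_pi/2 f = -8cos x - 8cos 2x - sin 2x

the result is g(x) = -8cos x - 8cos 2x - sin 2x


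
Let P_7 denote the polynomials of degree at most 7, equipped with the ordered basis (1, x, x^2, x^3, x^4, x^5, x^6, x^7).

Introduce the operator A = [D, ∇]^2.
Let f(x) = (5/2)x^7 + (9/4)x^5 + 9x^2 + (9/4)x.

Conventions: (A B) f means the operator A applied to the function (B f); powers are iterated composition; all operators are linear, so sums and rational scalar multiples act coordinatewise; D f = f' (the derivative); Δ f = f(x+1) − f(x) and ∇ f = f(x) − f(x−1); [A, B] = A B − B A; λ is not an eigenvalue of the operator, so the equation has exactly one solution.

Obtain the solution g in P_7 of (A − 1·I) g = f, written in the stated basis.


write g with unknown coordinates in the stated basis and equate coefficients in (A − 1·I) g = f
solving from the highest basis element down gives g = -(5/2)x^7 - (9/4)x^5 - 9x^2 - (9/4)x
check: A g = 0
so A g − 1·g = (5/2)x^7 + (9/4)x^5 + 9x^2 + (9/4)x = f ✓

the image equals g(x) = -(5/2)x^7 - (9/4)x^5 - 9x^2 - (9/4)x


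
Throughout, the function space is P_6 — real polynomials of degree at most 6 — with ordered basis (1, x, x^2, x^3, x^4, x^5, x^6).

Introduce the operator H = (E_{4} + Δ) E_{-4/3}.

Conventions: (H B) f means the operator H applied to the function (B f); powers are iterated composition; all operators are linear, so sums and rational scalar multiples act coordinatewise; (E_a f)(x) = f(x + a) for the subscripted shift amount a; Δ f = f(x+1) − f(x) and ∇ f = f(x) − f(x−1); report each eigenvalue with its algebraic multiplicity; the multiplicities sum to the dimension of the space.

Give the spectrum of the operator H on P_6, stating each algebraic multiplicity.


λ = 1 (multiplicity 7)

image of 1: 1
image of x: x + 11/3
image of x^2: x^2 + (22/3)x + 49/9
image of x^3: x^3 + 11x^2 + (49/3)x + 575/27
image of x^4: x^4 + (44/3)x^3 + (98/3)x^2 + (2300/27)x + 3841/81
image of x^5: x^5 + (55/3)x^4 + (490/9)x^3 + (5750/27)x^2 + (19205/81)x + 33791/243
image of x^6: x^6 + 22x^5 + (245/3)x^4 + (11500/27)x^3 + (19205/27)x^2 + (67582/81)x + 258049/729
the matrix is upper triangular; its diagonal is (1, 1, 1, 1, 1, 1, 1)
for a triangular matrix the eigenvalues are the diagonal entries, with algebraic multiplicity their repetition count


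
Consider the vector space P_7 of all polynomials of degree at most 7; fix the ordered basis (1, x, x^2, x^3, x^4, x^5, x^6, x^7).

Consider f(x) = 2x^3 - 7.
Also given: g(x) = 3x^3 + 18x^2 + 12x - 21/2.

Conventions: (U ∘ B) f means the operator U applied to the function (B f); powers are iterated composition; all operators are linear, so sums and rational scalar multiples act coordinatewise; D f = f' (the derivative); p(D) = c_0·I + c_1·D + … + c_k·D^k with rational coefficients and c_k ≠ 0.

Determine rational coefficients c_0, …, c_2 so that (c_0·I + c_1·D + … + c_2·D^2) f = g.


c_0 = 3/2, c_1 = 3, c_2 = 1

D^0 f = 2x^3 - 7
D^1 f = 6x^2
D^2 f = 12x
matching coefficients of g against c_0 f + c_1 Df + … from the top degree down determines the c_i
solution: c_0 = 3/2, c_1 = 3, c_2 = 1


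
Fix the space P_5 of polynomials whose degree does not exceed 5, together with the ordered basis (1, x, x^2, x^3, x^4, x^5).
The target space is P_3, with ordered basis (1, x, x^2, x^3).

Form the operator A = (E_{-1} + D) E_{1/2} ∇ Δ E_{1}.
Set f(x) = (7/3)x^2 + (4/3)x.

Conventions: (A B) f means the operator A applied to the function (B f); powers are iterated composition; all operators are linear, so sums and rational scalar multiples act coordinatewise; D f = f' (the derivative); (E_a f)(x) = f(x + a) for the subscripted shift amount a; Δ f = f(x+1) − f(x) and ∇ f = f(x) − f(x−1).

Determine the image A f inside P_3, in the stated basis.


E_{1} f = (7/3)x^2 + 6x + 11/3
Δ E_{1} f = (14/3)x + 25/3
∇ Δ E_{1} f = 14/3
E_{1/2} (∇ Δ E_{1}) f = 14/3
E_{-1} E_{1/2} (∇ Δ E_{1}) f = 14/3
D E_{1/2} (∇ Δ E_{1}) f = 0
(E_{-1} + D) E_{1/2} (∇ Δ E_{1}) f = 14/3

the result is g(x) = 14/3


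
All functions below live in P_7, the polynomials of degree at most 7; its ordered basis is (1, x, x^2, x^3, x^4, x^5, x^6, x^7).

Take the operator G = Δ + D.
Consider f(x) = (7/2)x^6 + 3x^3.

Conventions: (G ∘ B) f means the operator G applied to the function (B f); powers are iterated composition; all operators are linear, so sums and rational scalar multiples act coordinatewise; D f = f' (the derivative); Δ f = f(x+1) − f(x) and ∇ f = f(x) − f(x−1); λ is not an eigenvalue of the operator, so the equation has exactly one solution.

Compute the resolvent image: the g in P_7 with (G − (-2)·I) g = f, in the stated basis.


the result is g(x) = (7/4)x^6 - (21/2)x^5 + (315/8)x^4 - 121x^3 + (1137/4)x^2 - (1779/4)x + 5565/16

write g with unknown coordinates in the stated basis and equate coefficients in (G − (-2)·I) g = f
solving from the highest basis element down gives g = (7/4)x^6 - (21/2)x^5 + (315/8)x^4 - 121x^3 + (1137/4)x^2 - (1779/4)x + 5565/16
check: G g = 21x^5 - (315/4)x^4 + 245x^3 - (1137/2)x^2 + (1779/2)x - 5565/8
so G g − (-2)·g = (7/2)x^6 + 3x^3 = f ✓


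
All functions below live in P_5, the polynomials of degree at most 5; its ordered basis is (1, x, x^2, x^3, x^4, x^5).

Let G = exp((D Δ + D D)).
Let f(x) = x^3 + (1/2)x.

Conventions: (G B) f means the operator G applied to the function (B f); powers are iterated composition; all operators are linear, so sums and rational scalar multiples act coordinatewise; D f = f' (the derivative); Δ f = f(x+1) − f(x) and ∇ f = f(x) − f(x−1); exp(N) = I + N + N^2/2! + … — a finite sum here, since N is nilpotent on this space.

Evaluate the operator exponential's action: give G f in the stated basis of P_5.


the image equals g(x) = x^3 + (25/2)x + 3

order-1 term: 12x + 3
the series for exp((D Δ + D D)) f terminates at order 1
exp((D Δ + D D)) f = x^3 + (25/2)x + 3


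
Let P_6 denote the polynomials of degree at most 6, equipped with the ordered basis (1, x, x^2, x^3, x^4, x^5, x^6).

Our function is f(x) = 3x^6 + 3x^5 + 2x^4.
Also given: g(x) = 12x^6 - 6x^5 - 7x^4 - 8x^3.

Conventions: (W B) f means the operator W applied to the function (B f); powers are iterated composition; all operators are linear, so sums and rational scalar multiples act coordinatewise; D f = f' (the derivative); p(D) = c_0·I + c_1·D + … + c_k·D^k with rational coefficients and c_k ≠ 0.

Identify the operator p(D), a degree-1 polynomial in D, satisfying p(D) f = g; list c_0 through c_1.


p(D) = 4·I − D, i.e. c_0 = 4, c_1 = -1

D^0 f = 3x^6 + 3x^5 + 2x^4
D^1 f = 18x^5 + 15x^4 + 8x^3
matching coefficients of g against c_0 f + c_1 Df + … from the top degree down determines the c_i
solution: c_0 = 4, c_1 = -1


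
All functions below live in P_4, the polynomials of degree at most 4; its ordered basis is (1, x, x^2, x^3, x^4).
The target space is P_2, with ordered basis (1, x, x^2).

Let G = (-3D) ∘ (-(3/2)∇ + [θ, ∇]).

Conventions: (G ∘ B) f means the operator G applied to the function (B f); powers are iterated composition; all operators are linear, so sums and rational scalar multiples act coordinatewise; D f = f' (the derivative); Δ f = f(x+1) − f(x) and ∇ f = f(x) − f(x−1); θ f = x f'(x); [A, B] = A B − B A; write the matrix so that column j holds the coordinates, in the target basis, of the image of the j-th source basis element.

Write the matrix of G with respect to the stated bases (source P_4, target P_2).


the matrix is [[0, 0, 15, -63/2, 54]; [0, 0, 0, 45, -126]; [0, 0, 0, 0, 90]] (rows listed top to bottom)

image of 1: 0
image of x: 0
image of x^2: 15
image of x^3: 45x - 63/2
image of x^4: 90x^2 - 126x + 54
each image's coordinates form column j of the matrix


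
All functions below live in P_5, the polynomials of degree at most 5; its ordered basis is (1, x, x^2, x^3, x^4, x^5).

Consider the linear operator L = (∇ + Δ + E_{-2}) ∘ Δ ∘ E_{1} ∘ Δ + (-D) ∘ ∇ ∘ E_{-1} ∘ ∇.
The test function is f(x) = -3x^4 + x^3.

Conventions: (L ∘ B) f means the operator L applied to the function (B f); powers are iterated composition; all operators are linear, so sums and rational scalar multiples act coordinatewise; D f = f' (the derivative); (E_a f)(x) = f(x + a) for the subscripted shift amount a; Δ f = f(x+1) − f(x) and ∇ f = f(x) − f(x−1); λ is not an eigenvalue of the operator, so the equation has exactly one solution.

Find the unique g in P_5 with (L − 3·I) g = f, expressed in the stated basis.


g(x) = x^4 - (1/3)x^3 + 4x^2 + (22/3)x + 152/3

write g with unknown coordinates in the stated basis and equate coefficients in (L − 3·I) g = f
solving from the highest basis element down gives g = x^4 - (1/3)x^3 + 4x^2 + (22/3)x + 152/3
check: L g = 12x^2 + 22x + 152
so L g − 3·g = -3x^4 + x^3 = f ✓


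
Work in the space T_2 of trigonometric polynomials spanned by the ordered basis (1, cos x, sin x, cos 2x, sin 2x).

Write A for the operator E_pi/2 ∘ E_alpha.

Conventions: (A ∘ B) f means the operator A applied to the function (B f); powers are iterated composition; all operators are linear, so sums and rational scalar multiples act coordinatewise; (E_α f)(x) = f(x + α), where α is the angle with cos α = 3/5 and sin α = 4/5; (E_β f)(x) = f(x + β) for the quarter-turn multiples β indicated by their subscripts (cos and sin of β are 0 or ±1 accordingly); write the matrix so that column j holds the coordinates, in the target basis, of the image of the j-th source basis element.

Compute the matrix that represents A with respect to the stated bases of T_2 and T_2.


image of 1: 1
image of cos x: -(4/5)cos x - (3/5)sin x
image of sin x: (3/5)cos x - (4/5)sin x
image of cos 2x: (7/25)cos 2x + (24/25)sin 2x
image of sin 2x: -(24/25)cos 2x + (7/25)sin 2x
each image's coordinates form column j of the matrix

the matrix is [[1, 0, 0, 0, 0]; [0, -4/5, 3/5, 0, 0]; [0, -3/5, -4/5, 0, 0]; [0, 0, 0, 7/25, -24/25]; [0, 0, 0, 24/25, 7/25]] (rows listed top to bottom)


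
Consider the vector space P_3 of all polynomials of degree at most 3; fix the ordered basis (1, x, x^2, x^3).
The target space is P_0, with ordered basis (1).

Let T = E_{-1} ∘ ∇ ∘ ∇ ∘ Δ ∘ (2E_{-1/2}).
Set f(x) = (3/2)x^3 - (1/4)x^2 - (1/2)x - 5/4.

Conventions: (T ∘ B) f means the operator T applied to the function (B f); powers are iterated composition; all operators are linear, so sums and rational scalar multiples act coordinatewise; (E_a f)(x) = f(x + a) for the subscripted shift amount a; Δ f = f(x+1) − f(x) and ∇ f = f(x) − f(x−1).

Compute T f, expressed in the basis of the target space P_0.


E_{-1/2} f = (3/2)x^3 - (5/2)x^2 + (7/8)x - 5/4
(2E_{-1/2}) f = 3x^3 - 5x^2 + (7/4)x - 5/2
Δ (2E_{-1/2}) f = 9x^2 - x - 1/4
∇ Δ (2E_{-1/2}) f = 18x - 10
∇ ∇ Δ (2E_{-1/2}) f = 18
E_{-1} (∇ ∘ ∇ ∘ Δ) (2E_{-1/2}) f = 18

the image equals g(x) = 18


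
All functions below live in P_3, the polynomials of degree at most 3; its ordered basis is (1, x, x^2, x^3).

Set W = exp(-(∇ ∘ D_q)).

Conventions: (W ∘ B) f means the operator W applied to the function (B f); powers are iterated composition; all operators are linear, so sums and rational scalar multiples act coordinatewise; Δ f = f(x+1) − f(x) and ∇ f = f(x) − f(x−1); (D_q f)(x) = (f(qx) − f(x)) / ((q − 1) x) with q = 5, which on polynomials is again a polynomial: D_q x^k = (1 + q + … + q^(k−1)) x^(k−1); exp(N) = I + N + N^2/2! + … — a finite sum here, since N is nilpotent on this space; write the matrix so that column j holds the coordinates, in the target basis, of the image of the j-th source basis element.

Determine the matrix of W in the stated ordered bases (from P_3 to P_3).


image of 1: 1
image of x: x
image of x^2: x^2 - 6
image of x^3: x^3 - 62x + 31
each image's coordinates form column j of the matrix

the matrix is [[1, 0, -6, 31]; [0, 1, 0, -62]; [0, 0, 1, 0]; [0, 0, 0, 1]] (rows listed top to bottom)


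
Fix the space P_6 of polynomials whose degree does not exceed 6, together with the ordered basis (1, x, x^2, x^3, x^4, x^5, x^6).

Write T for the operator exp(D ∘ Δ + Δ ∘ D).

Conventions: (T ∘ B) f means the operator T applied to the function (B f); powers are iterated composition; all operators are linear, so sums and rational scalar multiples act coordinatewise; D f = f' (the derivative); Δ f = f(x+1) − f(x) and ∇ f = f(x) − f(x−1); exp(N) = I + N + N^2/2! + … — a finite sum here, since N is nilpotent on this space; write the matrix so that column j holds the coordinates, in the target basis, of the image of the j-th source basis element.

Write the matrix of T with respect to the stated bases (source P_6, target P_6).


image of 1: 1
image of x: x
image of x^2: x^2 + 4
image of x^3: x^3 + 12x + 6
image of x^4: x^4 + 24x^2 + 24x + 56
image of x^5: x^5 + 40x^3 + 60x^2 + 280x + 250
image of x^6: x^6 + 60x^4 + 120x^3 + 840x^2 + 1500x + 1812
each image's coordinates form column j of the matrix

the matrix is [[1, 0, 4, 6, 56, 250, 1812]; [0, 1, 0, 12, 24, 280, 1500]; [0, 0, 1, 0, 24, 60, 840]; [0, 0, 0, 1, 0, 40, 120]; [0, 0, 0, 0, 1, 0, 60]; [0, 0, 0, 0, 0, 1, 0]; [0, 0, 0, 0, 0, 0, 1]] (rows listed top to bottom)


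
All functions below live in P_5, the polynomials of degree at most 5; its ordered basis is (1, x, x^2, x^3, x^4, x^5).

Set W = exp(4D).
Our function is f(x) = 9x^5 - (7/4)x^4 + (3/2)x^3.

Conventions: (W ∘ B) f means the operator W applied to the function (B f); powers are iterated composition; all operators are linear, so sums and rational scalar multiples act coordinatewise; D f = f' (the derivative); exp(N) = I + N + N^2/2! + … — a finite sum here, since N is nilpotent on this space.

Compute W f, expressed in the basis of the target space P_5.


order-1 term: 180x^4 - 28x^3 + 18x^2
order-2 term: 1440x^3 - 168x^2 + 72x
order-3 term: 5760x^2 - 448x + 96
order-4 term: 11520x - 448
order-5 term: 9216
the series for exp(4D) f terminates at order 5
exp(4D) f = 9x^5 + (713/4)x^4 + (2827/2)x^3 + 5610x^2 + 11144x + 8864

the image equals g(x) = 9x^5 + (713/4)x^4 + (2827/2)x^3 + 5610x^2 + 11144x + 8864
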